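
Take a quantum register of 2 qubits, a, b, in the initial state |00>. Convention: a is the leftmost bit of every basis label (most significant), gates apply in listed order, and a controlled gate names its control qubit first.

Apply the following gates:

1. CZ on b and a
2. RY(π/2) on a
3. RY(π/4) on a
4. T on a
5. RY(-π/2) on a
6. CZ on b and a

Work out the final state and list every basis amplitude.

After the circuit, the state carries amplitude -sqrt(2 - sqrt(2))/4 + sqrt(sqrt(2) + 2)/4 + sqrt(2 - sqrt(2))*exp(I*pi/4)/4 + sqrt(sqrt(2) + 2)*exp(I*pi/4)/4 on |00>, 0 on |01>, -sqrt(sqrt(2) + 2)/4 + sqrt(2 - sqrt(2))/4 + sqrt(2 - sqrt(2))*exp(I*pi/4)/4 + sqrt(sqrt(2) + 2)*exp(I*pi/4)/4 on |10>, 0 on |11>.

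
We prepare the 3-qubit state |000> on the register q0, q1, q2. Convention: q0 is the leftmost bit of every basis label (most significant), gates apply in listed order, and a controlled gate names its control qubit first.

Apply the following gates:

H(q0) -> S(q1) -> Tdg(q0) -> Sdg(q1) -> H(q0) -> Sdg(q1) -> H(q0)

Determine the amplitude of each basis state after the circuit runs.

The final amplitudes are sqrt(2)/2 on |000>, -sqrt(2)*exp(3*I*pi/4)/2 on |100>, and 0 on every other basis state.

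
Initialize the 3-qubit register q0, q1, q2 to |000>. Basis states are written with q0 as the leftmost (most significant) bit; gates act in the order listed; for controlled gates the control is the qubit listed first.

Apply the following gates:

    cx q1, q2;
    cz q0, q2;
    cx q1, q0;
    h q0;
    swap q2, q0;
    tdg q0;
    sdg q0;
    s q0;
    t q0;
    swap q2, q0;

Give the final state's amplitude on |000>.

The amplitude on |000> is sqrt(2)/2. Key observation: gates 5-10 undo each other exactly, leaving only the rest of the circuit to track.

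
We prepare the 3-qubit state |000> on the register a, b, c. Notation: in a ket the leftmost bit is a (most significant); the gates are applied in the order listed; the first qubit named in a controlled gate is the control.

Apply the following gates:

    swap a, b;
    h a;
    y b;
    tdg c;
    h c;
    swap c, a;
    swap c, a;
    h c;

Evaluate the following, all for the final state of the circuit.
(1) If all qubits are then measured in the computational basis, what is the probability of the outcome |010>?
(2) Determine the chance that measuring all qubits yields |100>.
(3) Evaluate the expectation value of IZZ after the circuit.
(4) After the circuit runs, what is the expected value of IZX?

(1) Outcome |010> occurs with probability 1/2.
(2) A full measurement returns |100> with probability 0.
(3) In the final state, IZZ has expectation -1.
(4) The expectation value of IZX is 0.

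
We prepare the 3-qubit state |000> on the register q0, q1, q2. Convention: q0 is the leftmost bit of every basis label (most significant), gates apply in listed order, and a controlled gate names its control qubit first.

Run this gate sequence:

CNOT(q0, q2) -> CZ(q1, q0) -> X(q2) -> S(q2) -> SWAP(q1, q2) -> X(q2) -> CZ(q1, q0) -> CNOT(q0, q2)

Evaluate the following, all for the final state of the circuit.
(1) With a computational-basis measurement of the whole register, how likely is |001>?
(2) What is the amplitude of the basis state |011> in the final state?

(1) A full measurement returns |001> with probability 0.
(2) The amplitude on |011> is I.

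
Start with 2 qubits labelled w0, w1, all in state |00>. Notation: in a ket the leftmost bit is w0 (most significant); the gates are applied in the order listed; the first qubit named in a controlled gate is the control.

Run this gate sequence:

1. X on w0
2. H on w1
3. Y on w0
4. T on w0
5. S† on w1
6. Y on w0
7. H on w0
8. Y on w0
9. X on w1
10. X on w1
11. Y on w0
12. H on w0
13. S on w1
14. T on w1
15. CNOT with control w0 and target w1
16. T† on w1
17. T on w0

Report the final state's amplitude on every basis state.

The resulting statevector has amplitude 0 on |00>, 0 on |01>, sqrt(2)*I/2 on |10>, sqrt(2)/2 on |11>.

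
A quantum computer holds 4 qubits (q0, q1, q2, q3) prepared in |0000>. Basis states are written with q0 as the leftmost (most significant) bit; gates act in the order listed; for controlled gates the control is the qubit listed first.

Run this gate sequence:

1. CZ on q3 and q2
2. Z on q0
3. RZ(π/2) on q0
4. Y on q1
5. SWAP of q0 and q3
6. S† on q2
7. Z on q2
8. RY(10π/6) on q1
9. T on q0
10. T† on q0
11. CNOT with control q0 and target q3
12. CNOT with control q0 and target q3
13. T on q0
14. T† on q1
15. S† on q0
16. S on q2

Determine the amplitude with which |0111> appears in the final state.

|0111> carries amplitude 0 in the final state. Key observation: gates 10-13 undo each other exactly, leaving only the rest of the circuit to track.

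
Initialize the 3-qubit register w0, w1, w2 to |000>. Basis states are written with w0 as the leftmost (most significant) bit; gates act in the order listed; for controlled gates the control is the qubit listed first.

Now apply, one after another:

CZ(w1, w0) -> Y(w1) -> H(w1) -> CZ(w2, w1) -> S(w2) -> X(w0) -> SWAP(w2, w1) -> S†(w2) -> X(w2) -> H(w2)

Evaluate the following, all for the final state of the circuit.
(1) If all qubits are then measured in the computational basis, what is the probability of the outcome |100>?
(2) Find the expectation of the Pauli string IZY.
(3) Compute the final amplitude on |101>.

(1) A full measurement returns |100> with probability 1/2.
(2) The observable IZY averages to 1.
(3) |101> carries amplitude -1/2 - I/2 in the final state.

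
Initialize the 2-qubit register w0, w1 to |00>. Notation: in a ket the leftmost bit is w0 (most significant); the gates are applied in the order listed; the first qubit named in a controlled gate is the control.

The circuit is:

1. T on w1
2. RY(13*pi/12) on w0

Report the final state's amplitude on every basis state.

After the circuit, the state carries amplitude -sqrt(sqrt(2) + 2)/4 + sqrt(6 - 3*sqrt(2))/4 on |00>, 0 on |01>, sqrt(2 - sqrt(2))/4 + sqrt(3*sqrt(2) + 6)/4 on |10>, 0 on |11>.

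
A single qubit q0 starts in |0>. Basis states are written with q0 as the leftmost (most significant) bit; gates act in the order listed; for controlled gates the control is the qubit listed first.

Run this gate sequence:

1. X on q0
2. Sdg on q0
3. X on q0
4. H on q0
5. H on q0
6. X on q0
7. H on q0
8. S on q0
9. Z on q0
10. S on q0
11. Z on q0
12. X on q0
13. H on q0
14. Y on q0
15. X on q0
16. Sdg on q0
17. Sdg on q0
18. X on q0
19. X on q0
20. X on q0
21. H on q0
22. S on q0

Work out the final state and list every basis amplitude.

The resulting statevector has amplitude sqrt(2)/2 on |0>, -sqrt(2)*I/2 on |1>.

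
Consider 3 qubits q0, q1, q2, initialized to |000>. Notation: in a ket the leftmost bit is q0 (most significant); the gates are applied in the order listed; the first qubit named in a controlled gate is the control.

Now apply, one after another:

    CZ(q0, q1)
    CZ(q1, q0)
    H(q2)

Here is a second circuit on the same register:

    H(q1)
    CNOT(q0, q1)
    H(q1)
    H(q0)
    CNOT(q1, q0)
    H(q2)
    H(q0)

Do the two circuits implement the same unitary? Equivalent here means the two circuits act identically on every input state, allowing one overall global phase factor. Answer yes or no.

Yes: on every input state the two circuits agree up to one overall phase factor.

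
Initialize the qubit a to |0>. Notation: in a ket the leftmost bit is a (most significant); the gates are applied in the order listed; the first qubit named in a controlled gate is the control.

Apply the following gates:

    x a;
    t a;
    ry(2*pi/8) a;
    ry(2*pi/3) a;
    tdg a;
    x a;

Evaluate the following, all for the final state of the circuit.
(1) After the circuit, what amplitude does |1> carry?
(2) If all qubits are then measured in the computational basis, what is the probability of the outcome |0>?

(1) The final state's coefficient on |1> equals (-sqrt(3*sqrt(2) + 6)/4 - sqrt(2 - sqrt(2))/4)*exp(I*pi/4).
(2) A full measurement returns |0> with probability -sqrt(6)/8 - sqrt(2)/8 + 1/2.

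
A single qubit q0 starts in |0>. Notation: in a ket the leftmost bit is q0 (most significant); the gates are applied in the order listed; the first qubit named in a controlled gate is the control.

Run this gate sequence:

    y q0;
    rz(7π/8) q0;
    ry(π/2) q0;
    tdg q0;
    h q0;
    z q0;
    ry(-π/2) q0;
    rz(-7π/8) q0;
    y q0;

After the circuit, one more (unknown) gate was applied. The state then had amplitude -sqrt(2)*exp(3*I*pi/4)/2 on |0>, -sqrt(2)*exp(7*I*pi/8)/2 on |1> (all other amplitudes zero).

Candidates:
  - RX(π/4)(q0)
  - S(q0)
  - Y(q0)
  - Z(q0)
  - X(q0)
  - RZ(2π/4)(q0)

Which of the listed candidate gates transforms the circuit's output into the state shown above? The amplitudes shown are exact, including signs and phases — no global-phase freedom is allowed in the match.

The unique candidate consistent with the amplitudes is RZ(2π/4)(q0).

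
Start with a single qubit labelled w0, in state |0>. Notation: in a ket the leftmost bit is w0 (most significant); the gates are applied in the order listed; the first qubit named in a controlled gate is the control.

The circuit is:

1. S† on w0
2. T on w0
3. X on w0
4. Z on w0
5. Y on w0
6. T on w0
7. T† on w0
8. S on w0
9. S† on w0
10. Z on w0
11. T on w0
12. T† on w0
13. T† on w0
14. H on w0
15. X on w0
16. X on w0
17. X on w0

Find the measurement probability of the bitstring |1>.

The probability of measuring |1> is 1/2.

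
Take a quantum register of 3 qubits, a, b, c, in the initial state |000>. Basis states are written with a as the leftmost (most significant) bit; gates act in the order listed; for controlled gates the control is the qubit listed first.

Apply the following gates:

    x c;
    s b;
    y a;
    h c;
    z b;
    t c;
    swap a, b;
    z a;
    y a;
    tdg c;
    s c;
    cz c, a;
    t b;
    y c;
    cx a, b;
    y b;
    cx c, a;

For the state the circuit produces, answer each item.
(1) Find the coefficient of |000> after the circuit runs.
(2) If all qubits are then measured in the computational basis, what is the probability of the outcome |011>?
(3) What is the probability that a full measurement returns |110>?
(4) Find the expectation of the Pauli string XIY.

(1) |000> carries amplitude 0 in the final state.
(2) A full measurement returns |011> with probability 1/2.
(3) The probability of measuring |110> is 1/2.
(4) In the final state, XIY has expectation 1.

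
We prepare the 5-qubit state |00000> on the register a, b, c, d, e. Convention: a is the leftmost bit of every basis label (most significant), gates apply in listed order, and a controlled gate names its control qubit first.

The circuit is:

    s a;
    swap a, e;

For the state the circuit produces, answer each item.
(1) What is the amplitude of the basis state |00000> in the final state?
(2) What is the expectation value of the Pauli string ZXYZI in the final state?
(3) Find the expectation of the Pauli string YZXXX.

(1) The final state's coefficient on |00000> equals 1.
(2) The observable ZXYZI averages to 0.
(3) The observable YZXXX averages to 0.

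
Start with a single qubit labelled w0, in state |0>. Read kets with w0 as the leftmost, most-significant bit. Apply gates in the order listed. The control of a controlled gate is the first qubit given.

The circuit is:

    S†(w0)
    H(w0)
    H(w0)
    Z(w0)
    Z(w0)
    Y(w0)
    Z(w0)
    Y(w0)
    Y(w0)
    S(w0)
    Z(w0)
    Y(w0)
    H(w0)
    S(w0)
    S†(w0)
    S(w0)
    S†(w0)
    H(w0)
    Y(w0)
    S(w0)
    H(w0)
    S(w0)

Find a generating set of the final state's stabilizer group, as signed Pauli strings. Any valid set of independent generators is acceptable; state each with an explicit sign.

The final state is stabilized by the group generated by -Y; other independent generating sets are equally valid.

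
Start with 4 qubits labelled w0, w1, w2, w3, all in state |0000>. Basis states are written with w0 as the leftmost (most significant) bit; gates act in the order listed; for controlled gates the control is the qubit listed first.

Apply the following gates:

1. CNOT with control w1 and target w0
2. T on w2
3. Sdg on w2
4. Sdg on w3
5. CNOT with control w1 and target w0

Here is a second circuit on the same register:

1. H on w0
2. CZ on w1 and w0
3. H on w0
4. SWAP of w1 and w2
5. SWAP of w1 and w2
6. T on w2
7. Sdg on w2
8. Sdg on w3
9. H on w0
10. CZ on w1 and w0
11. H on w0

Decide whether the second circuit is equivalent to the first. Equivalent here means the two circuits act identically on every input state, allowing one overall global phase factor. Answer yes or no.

Yes — the two circuits implement the same unitary up to a global phase.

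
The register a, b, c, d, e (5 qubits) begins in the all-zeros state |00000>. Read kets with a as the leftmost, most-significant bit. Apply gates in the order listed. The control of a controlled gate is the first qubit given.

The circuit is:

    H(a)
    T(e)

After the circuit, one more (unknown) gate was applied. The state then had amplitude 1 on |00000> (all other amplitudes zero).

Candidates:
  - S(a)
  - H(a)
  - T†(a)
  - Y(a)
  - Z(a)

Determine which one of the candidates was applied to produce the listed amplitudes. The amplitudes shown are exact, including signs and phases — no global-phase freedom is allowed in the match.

The unique candidate consistent with the amplitudes is H(a).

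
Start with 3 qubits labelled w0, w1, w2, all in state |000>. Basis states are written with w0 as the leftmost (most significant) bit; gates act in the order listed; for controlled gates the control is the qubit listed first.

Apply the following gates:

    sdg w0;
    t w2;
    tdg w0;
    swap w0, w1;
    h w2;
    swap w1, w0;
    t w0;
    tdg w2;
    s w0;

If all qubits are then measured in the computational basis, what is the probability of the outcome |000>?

The probability of measuring |000> is 1/2.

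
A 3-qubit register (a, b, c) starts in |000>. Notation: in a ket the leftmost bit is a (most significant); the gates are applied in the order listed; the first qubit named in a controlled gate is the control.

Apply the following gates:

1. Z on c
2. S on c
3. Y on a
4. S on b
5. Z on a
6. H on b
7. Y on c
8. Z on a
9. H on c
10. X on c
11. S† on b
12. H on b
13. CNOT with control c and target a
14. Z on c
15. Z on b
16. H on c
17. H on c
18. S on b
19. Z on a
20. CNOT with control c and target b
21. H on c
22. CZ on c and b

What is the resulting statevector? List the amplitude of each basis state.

After the circuit, the state carries amplitude 1/4 - I/4 on |000>, -1/4 + I/4 on |001>, 1/4 - I/4 on |010>, 1/4 - I/4 on |011>, -1/4 + I/4 on |100>, -1/4 + I/4 on |101>, -1/4 + I/4 on |110>, 1/4 - I/4 on |111>.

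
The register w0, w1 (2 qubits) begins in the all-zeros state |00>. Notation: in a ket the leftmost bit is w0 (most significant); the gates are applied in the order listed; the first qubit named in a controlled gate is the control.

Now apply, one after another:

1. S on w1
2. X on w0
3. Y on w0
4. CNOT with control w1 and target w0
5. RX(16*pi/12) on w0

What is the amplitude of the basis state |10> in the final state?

The amplitude on |10> is -sqrt(3)/2.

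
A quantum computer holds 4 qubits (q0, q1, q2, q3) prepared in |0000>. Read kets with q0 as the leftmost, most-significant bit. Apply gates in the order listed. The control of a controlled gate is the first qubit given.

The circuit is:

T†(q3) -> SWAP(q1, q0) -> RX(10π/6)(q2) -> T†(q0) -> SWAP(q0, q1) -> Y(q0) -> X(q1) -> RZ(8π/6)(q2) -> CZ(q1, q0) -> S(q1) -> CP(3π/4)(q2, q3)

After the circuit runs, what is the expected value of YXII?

The observable YXII averages to 0.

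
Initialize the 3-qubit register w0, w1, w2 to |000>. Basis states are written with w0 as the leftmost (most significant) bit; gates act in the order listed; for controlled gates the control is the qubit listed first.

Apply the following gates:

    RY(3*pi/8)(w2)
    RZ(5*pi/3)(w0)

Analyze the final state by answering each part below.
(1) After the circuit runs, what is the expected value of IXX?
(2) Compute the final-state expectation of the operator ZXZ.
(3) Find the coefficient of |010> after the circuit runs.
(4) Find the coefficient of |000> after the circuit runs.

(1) The expectation value of IXX is 0.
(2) In the final state, ZXZ has expectation 0.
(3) |010> carries amplitude 0 in the final state.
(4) |000> carries amplitude -exp(I*pi/6)*cos(3*pi/16) in the final state.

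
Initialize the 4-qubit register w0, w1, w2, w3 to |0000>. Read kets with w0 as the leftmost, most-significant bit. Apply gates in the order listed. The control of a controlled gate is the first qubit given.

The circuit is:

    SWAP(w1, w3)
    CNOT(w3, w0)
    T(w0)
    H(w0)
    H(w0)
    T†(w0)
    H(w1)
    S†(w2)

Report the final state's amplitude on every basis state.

After the circuit, the state carries amplitude sqrt(2)/2 on |0000>, sqrt(2)/2 on |0100>, and 0 on every other basis state. Key observation: the block from step 3 through step 6 cancels to the identity and can be dropped.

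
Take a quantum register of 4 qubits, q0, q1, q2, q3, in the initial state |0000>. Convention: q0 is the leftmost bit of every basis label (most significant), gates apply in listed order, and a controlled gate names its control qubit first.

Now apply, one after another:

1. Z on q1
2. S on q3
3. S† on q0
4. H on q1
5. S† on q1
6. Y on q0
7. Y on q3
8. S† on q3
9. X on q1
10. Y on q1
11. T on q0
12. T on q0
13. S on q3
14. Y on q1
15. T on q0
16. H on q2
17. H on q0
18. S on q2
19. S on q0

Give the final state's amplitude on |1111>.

The final state's coefficient on |1111> equals -sqrt(2)*exp(3*I*pi/4)/4.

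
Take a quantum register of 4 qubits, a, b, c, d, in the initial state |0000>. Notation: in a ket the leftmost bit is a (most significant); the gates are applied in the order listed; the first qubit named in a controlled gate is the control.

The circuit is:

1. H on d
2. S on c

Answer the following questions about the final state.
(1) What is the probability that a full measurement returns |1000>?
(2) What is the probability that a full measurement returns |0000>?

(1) The probability of measuring |1000> is 0.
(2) Outcome |0000> occurs with probability 1/2.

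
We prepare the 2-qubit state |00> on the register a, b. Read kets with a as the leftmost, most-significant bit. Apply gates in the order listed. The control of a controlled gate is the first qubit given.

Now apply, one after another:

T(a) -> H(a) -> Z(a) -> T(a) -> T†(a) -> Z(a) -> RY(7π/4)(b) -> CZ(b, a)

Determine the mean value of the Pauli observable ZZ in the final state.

The expectation value of ZZ is 0. Key observation: the block from step 3 through step 6 cancels to the identity and can be dropped.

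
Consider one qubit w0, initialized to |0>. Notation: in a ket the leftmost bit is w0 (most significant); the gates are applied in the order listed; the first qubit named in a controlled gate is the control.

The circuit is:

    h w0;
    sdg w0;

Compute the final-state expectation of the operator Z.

The expectation value of Z is 0.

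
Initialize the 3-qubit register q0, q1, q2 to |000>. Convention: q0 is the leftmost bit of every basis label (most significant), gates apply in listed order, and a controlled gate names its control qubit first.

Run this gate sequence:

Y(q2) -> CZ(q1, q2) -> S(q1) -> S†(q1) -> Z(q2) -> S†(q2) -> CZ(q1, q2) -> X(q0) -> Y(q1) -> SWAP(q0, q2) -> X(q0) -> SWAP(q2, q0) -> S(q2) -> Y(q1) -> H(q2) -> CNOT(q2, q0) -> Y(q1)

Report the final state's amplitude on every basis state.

After the circuit, the state carries amplitude -sqrt(2)*I/2 on |011>, -sqrt(2)*I/2 on |110>, and 0 on every other basis state. Key observation: gates 3-4 undo each other exactly, leaving only the rest of the circuit to track.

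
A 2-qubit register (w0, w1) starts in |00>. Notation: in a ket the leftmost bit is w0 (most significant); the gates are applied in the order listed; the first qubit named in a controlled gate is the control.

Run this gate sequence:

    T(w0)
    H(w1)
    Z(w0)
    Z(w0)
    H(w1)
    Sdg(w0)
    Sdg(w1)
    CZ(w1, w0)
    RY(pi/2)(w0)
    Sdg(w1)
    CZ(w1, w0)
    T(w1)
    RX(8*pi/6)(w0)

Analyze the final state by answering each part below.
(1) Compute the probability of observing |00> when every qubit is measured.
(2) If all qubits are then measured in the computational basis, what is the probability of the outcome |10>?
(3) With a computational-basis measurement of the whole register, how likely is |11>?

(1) The probability of measuring |00> is 1/2. Key observation: the block from step 2 through step 5 cancels to the identity and can be dropped.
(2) A full measurement returns |10> with probability 1/2.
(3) The probability of measuring |11> is 0.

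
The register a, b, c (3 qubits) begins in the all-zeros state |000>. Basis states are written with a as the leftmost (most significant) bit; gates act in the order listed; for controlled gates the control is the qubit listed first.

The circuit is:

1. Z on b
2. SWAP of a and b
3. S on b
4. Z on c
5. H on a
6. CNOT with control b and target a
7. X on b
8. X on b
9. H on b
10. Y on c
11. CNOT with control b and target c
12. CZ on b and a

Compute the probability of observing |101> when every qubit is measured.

The probability of measuring |101> is 1/4. Key observation: gates 7-8 undo each other exactly, leaving only the rest of the circuit to track.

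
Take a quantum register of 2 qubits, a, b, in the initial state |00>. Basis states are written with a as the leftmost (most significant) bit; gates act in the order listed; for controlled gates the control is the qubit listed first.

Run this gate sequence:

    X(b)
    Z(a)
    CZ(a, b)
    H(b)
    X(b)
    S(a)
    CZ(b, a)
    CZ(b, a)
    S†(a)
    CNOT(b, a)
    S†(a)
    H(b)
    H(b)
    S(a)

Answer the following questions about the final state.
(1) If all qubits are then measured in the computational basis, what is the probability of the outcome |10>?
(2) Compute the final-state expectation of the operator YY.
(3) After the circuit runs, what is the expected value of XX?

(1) Outcome |10> occurs with probability 0. Key observation: steps 6-9 multiply out to the identity, so the circuit reduces to the remaining gates.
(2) The observable YY averages to 1.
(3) The expectation value of XX is -1.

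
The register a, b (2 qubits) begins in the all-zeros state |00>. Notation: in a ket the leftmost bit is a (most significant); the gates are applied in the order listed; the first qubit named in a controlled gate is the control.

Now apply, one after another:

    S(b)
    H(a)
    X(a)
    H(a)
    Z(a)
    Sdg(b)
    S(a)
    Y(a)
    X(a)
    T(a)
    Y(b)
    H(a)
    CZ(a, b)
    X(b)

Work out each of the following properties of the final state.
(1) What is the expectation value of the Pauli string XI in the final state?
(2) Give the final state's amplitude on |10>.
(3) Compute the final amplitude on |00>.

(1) The observable XI averages to -1. Key observation: the block from step 2 through step 5 cancels to the identity and can be dropped.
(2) |10> carries amplitude sqrt(2)/2 in the final state.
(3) |00> carries amplitude -sqrt(2)/2 in the final state.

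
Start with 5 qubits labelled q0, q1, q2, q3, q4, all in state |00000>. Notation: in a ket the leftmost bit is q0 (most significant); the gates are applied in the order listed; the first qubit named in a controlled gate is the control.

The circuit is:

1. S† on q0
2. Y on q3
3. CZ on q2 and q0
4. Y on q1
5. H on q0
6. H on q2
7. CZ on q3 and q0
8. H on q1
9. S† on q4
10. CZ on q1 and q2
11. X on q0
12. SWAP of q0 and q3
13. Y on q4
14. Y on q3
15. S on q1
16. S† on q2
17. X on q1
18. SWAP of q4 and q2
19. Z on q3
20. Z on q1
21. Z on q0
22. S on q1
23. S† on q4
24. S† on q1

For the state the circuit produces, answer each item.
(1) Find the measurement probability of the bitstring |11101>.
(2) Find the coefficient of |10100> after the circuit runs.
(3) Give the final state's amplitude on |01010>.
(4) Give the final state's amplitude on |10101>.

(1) A full measurement returns |11101> with probability 1/8.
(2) The final state's coefficient on |10100> equals -sqrt(2)*I/4.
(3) The amplitude on |01010> is 0.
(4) The final state's coefficient on |10101> equals -sqrt(2)*I/4.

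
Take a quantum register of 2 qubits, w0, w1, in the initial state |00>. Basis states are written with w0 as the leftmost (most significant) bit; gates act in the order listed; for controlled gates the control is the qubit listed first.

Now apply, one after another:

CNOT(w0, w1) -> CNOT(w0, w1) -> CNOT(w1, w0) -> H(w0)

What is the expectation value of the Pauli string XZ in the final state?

The expectation value of XZ is 1. Key observation: the block from step 1 through step 2 cancels to the identity and can be dropped.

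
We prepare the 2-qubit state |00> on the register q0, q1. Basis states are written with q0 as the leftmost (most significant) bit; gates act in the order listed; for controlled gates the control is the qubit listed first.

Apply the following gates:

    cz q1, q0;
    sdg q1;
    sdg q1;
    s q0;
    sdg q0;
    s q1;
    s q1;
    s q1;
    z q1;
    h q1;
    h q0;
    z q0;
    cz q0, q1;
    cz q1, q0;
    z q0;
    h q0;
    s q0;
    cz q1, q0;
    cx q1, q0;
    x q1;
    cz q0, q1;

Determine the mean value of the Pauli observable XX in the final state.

The expectation value of XX is 1.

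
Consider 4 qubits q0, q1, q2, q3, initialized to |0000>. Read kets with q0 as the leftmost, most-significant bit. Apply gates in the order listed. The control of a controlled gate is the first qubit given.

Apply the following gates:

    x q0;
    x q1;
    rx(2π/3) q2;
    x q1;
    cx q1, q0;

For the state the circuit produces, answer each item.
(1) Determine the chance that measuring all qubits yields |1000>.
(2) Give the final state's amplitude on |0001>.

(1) A full measurement returns |1000> with probability 1/4.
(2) The final state's coefficient on |0001> equals 0.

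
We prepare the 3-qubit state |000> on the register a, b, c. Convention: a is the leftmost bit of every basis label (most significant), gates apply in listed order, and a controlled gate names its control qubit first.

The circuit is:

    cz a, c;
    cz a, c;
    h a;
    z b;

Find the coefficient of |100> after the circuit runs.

The amplitude on |100> is sqrt(2)/2.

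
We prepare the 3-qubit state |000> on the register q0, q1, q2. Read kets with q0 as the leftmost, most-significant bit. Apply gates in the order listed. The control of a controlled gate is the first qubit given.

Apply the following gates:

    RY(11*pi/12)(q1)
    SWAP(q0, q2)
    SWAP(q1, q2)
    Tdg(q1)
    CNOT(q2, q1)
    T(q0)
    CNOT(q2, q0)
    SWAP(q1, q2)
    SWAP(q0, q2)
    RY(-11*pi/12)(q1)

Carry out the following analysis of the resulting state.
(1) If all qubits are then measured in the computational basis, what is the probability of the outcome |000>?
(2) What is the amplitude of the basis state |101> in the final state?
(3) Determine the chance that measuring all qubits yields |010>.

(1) Outcome |000> occurs with probability -sqrt(6)/8 - sqrt(2)/8 + sqrt(3)/16 + 3/8.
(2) The amplitude on |101> is sqrt(2)/8 + sqrt(6)/8 + 1/2.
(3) A full measurement returns |010> with probability 1/8 - sqrt(3)/16.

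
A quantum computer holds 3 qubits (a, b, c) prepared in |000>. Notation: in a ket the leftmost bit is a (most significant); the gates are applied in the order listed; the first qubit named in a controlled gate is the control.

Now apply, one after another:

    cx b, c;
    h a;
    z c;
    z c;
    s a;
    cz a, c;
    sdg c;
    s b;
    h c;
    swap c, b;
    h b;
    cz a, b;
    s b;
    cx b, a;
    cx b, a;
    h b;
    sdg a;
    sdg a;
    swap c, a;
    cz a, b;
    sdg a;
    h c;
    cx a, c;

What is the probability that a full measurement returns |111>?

A full measurement returns |111> with probability 0.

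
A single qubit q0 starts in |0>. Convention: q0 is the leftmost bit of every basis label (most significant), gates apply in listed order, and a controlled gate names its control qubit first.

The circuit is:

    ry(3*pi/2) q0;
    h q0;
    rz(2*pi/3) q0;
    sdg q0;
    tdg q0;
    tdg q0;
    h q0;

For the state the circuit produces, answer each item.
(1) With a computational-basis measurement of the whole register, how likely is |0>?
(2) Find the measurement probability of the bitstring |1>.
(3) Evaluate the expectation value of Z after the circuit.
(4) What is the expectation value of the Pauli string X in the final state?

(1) Outcome |0> occurs with probability 1/2.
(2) A full measurement returns |1> with probability 1/2.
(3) The observable Z averages to 0.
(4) In the final state, X has expectation -1.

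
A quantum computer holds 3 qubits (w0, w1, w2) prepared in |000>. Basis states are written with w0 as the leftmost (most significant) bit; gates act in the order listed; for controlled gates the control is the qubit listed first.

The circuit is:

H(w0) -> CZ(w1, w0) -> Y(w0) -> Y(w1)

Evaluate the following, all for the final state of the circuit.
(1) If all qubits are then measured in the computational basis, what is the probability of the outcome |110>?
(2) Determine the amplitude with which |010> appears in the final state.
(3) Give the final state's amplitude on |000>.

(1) The probability of measuring |110> is 1/2.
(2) |010> carries amplitude sqrt(2)/2 in the final state.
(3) The amplitude on |000> is 0.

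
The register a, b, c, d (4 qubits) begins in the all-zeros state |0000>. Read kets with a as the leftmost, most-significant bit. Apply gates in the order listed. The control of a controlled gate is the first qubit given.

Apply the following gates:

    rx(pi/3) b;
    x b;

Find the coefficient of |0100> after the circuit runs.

The amplitude on |0100> is sqrt(3)/2.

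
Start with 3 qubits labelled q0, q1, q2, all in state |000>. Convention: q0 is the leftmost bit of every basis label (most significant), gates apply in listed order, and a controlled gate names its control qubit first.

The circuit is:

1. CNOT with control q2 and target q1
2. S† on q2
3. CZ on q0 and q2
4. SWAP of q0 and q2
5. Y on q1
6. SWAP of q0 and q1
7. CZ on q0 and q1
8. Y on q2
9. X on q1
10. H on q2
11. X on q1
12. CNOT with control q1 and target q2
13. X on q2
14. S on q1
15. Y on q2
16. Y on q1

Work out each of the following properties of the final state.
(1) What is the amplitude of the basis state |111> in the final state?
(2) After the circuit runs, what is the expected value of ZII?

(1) |111> carries amplitude -sqrt(2)/2 in the final state.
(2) The expectation value of ZII is -1.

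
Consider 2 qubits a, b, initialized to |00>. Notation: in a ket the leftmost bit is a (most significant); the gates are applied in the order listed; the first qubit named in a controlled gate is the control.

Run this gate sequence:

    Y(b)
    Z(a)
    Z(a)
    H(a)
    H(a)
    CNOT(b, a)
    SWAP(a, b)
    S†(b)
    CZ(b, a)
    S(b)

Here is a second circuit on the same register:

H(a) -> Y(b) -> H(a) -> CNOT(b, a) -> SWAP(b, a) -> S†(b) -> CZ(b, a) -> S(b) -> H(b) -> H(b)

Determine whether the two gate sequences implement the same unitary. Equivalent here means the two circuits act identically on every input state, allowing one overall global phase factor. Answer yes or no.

Yes — the two circuits implement the same unitary up to a global phase.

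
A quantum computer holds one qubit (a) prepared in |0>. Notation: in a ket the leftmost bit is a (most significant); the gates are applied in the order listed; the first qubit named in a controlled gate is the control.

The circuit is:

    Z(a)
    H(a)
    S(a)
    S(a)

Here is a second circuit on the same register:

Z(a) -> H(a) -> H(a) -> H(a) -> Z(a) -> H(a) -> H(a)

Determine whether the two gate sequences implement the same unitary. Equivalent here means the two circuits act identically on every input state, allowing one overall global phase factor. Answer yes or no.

Yes, they are equivalent — the unitaries differ by at most a global phase.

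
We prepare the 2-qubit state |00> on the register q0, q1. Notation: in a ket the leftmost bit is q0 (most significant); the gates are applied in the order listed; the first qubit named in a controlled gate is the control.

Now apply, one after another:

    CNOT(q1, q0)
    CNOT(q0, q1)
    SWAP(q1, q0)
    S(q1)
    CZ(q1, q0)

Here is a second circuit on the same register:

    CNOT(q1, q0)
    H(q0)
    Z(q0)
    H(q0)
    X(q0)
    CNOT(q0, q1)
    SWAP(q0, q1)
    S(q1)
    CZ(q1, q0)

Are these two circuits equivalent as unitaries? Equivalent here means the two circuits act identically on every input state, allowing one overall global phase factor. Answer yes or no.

Yes, they are equivalent — the unitaries differ by at most a global phase.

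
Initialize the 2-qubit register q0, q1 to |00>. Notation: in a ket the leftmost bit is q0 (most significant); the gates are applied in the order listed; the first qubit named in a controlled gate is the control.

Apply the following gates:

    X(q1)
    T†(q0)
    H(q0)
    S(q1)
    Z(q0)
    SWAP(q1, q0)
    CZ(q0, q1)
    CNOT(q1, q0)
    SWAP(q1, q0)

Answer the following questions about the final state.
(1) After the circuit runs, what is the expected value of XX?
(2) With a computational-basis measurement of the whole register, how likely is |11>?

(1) The expectation value of XX is 1.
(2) A full measurement returns |11> with probability 0.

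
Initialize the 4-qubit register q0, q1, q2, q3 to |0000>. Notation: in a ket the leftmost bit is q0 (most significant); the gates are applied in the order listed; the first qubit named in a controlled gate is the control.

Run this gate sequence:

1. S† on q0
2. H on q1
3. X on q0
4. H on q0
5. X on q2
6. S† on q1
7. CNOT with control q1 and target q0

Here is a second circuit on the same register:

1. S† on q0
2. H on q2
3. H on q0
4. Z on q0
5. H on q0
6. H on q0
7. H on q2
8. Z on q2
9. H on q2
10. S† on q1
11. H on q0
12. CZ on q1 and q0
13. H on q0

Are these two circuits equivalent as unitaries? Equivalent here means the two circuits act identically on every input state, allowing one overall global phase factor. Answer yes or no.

No: there is an input state on which the two circuits produce genuinely different outputs (not merely differing by a phase).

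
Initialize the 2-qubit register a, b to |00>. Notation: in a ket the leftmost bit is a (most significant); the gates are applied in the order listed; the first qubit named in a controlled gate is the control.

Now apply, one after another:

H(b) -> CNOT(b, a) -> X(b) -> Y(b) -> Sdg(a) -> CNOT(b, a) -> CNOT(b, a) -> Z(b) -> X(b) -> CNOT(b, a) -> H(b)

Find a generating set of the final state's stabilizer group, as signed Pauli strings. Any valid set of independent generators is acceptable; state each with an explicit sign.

One valid set of independent stabilizer generators is -IY, -ZI (any independent generating set of the same group is equally correct).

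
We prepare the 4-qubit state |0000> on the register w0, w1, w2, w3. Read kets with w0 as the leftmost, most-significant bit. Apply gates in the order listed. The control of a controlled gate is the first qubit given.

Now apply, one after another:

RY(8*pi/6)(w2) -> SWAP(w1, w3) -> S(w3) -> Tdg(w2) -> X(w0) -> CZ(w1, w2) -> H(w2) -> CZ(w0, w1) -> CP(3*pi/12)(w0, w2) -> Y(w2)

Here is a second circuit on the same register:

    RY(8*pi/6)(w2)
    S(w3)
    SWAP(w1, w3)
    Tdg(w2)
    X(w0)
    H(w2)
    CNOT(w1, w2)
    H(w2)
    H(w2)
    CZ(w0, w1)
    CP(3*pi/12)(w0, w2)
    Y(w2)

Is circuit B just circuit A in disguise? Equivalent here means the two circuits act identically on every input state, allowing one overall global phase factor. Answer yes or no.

No: there is an input state on which the two circuits produce genuinely different outputs (not merely differing by a phase).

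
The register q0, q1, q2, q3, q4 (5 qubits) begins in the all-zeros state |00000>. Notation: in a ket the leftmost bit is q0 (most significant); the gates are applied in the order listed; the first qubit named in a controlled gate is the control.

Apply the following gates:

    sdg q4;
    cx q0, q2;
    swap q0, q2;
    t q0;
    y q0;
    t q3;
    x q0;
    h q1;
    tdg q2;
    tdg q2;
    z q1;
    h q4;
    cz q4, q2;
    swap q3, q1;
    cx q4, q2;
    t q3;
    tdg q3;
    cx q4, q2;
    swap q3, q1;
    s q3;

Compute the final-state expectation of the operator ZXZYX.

The observable ZXZYX averages to 0. Key observation: steps 14-19 multiply out to the identity, so the circuit reduces to the remaining gates.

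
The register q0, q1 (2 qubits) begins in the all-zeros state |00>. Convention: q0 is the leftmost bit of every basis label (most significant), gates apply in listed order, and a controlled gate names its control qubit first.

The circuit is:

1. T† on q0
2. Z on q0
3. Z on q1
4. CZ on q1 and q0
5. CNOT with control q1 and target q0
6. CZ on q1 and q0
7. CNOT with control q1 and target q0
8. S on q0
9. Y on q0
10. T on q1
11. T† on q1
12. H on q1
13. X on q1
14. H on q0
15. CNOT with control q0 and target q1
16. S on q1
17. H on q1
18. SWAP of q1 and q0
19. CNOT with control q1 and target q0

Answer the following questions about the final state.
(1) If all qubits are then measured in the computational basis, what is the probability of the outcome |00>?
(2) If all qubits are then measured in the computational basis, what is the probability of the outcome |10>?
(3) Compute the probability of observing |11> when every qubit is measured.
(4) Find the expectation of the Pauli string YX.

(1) Outcome |00> occurs with probability 1/4.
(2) The probability of measuring |10> is 1/4.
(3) The probability of measuring |11> is 1/4.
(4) In the final state, YX has expectation 0.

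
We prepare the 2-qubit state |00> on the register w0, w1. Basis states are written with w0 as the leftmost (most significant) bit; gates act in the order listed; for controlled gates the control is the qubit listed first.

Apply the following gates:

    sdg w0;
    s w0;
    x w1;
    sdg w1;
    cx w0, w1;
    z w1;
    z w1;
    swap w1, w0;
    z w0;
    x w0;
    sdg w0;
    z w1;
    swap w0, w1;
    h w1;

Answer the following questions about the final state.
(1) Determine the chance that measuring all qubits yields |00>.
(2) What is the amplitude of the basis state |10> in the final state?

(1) Outcome |00> occurs with probability 1/2.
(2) The final state's coefficient on |10> equals 0.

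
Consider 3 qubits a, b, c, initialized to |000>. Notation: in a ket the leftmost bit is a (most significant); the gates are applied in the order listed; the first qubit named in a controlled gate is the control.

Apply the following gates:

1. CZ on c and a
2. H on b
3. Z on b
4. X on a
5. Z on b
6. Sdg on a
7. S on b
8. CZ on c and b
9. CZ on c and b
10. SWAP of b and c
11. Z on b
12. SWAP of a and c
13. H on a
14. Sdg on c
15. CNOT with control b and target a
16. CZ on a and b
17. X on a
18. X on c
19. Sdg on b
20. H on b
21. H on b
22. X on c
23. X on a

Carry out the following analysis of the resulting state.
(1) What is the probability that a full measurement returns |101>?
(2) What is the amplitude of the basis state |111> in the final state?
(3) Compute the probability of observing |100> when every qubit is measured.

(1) Outcome |101> occurs with probability 1/2.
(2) |111> carries amplitude 0 in the final state.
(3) A full measurement returns |100> with probability 0.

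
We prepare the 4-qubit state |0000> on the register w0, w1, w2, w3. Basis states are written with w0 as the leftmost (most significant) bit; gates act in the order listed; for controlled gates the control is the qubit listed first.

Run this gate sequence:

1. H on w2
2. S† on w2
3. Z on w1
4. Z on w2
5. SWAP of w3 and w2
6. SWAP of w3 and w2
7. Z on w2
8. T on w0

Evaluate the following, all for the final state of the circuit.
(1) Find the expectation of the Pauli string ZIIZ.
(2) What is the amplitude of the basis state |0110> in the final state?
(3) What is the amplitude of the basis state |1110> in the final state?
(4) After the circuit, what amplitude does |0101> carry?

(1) The expectation value of ZIIZ is 1. Key observation: steps 4-7 multiply out to the identity, so the circuit reduces to the remaining gates.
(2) |0110> carries amplitude 0 in the final state.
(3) The final state's coefficient on |1110> equals 0.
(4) The amplitude on |0101> is 0.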